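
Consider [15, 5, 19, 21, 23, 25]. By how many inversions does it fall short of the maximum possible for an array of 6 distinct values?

Maximum inversions for 6 distinct elements is C(6, 2) = 6·5/2 = 15.
Current inversions — for each element, count later smaller elements:
15: 1
5: 0
19: 0
21: 0
23: 0
25: 0
Current total: 1 + 0 + 0 + 0 + 0 + 0 = 1
Shortfall: 15 − 1 = 14

14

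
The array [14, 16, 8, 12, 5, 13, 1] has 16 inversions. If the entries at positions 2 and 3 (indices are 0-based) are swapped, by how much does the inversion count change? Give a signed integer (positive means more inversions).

+1

Positions 2 and 3 hold 8 and 12; after swapping, the array is [14, 16, 12, 8, 5, 13, 1].
Sweep left to right; for each value list the smaller values that follow it:
14 → 12, 8, 5, 13, 1 → 5
16 → 12, 8, 5, 13, 1 → 5
12 → 8, 5, 1 → 3
8 → 5, 1 → 2
5 → 1 → 1
13 → 1 → 1
1 → none → 0
Sum: 5 + 5 + 3 + 2 + 1 + 1 + 0 = 17
Change: 17 − 16 = +1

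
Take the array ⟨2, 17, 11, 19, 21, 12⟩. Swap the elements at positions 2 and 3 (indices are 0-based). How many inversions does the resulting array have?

Positions 2 and 3 hold 11 and 19; after swapping, the array is [2, 17, 19, 11, 21, 12].
For each element, count later entries that are smaller:
2: 0
17: 2
19: 2
11: 0
21: 1
12: 0
Sum: 0 + 2 + 2 + 0 + 1 + 0 = 5

5 inversions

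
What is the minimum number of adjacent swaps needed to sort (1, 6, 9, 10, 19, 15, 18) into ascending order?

2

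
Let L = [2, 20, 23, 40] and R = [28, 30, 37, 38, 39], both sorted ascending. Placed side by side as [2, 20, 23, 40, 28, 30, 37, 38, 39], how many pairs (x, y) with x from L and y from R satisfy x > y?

Take each right-half value and tally the left-half values above it:
r = 28: 40 → 1
r = 30: 40 → 1
r = 37: 40 → 1
r = 38: 40 → 1
r = 39: 40 → 1
Cross-inversions: 1 + 1 + 1 + 1 + 1 = 5

Split inversions: 5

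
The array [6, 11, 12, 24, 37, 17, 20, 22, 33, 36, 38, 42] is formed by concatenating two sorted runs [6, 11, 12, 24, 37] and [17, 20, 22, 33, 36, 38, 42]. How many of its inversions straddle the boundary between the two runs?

8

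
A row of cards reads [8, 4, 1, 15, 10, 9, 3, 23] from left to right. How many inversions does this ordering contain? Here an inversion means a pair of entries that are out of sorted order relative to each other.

Count, for each position, how many later elements it exceeds:
8 → 4, 1, 3 → 3
4 → 1, 3 → 2
1 → none → 0
15 → 10, 9, 3 → 3
10 → 9, 3 → 2
9 → 3 → 1
3 → none → 0
23 → none → 0
Sum: 3 + 2 + 0 + 3 + 2 + 1 + 0 + 0 = 11

11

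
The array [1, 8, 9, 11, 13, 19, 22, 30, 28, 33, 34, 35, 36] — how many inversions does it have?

Sweep left to right; for each value list the smaller values that follow it:
1: 0
8: 0
9: 0
11: 0
13: 0
19: 0
22: 0
30: 1
28: 0
33: 0
34: 0
35: 0
36: 0
Sum: 0 + 0 + 0 + 0 + 0 + 0 + 0 + 1 + 0 + 0 + 0 + 0 + 0 = 1

1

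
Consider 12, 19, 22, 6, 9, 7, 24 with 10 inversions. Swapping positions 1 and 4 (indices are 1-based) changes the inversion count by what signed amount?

-1

Positions 1 and 4 hold 12 and 6; after swapping, the array is [6, 19, 22, 12, 9, 7, 24].
Sweep left to right; for each value list the smaller values that follow it:
6 → none → 0
19 → 12, 9, 7 → 3
22 → 12, 9, 7 → 3
12 → 9, 7 → 2
9 → 7 → 1
7 → none → 0
24 → none → 0
Sum: 0 + 3 + 3 + 2 + 1 + 0 + 0 = 9
Change: 9 − 10 = -1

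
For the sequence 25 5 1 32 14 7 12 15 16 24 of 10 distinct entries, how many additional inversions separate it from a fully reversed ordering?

28

Maximum inversions for 10 distinct elements is C(10, 2) = 10·9/2 = 45.
Current inversions — for each element, count later smaller elements:
25: 8
5: 1
1: 0
32: 6
14: 2
7: 0
12: 0
15: 0
16: 0
24: 0
Current total: 8 + 1 + 0 + 6 + 2 + 0 + 0 + 0 + 0 + 0 = 17
Shortfall: 45 − 17 = 28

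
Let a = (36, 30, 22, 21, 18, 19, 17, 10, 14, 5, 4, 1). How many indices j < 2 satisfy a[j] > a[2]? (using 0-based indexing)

The element at index 2 is 22.
Elements before it: 36, 30
Those larger than 22: 36, 30

2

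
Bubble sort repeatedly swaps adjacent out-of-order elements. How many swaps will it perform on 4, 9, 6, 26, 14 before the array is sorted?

2 swaps

The minimum number of adjacent swaps to sort an array equals its inversion count, since every such swap removes exactly one inversion.
Count inversions — for each element, later elements that are smaller:
4: none → 0
9: 6 → 1
6: none → 0
26: 14 → 1
14: none → 0
Total inversions: 0 + 1 + 0 + 1 + 0 = 2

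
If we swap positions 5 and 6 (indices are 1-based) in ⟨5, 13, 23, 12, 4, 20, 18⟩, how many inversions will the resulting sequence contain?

Positions 5 and 6 hold 4 and 20; after swapping, the array is [5, 13, 23, 12, 20, 4, 18].
For each element, count later entries that are smaller:
5 → 4 → 1
13 → 12, 4 → 2
23 → 12, 20, 4, 18 → 4
12 → 4 → 1
20 → 4, 18 → 2
4 → none → 0
18 → none → 0
Sum: 1 + 2 + 4 + 1 + 2 + 0 + 0 = 10

10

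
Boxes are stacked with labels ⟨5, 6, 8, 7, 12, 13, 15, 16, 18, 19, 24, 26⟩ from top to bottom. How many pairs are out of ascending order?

1

Count, for each position, how many later elements it exceeds:
5 → none → 0
6 → none → 0
8 → 7 → 1
7 → none → 0
12 → none → 0
13 → none → 0
15 → none → 0
16 → none → 0
18 → none → 0
19 → none → 0
24 → none → 0
26 → none → 0
Sum: 0 + 0 + 1 + 0 + 0 + 0 + 0 + 0 + 0 + 0 + 0 + 0 = 1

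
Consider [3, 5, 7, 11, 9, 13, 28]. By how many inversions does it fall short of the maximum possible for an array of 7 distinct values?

20 inversions short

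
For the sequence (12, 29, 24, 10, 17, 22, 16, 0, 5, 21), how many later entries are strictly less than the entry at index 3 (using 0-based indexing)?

2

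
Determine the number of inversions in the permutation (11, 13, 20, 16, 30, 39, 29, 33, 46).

Sweep left to right; for each value list the smaller values that follow it:
11 → none → 0
13 → none → 0
20 → 16 → 1
16 → none → 0
30 → 29 → 1
39 → 29, 33 → 2
29 → none → 0
33 → none → 0
46 → none → 0
Sum: 0 + 0 + 1 + 0 + 1 + 2 + 0 + 0 + 0 = 4

4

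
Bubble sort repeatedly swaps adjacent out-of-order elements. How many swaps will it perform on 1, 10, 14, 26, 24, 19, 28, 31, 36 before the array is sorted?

The minimum number of adjacent swaps to sort an array equals its inversion count, since every such swap removes exactly one inversion.
Count inversions — for each element, later elements that are smaller:
1: none → 0
10: none → 0
14: none → 0
26: 24, 19 → 2
24: 19 → 1
19: none → 0
28: none → 0
31: none → 0
36: none → 0
Total inversions: 0 + 0 + 0 + 2 + 1 + 0 + 0 + 0 + 0 = 3

There are 3 swaps.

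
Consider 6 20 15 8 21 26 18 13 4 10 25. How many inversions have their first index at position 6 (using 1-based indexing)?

5 such elements

The element at index 6 is 26.
Elements after it: 18, 13, 4, 10, 25
Those smaller than 26: 18, 13, 4, 10, 25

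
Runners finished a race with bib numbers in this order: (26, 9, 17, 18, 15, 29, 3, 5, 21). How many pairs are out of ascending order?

Count, for each position, how many later elements it exceeds:
26: 7
9: 2
17: 3
18: 3
15: 2
29: 3
3: 0
5: 0
21: 0
Sum: 7 + 2 + 3 + 3 + 2 + 3 + 0 + 0 + 0 = 20

20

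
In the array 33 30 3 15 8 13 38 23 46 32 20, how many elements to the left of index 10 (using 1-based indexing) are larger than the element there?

3 such elements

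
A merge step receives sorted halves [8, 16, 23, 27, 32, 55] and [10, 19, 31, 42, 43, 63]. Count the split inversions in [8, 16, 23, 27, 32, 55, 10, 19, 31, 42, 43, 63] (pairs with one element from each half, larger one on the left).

13

Count, for every r in R, how many entries of L exceed r:
r = 10: 16, 23, 27, 32, 55 → 5
r = 19: 23, 27, 32, 55 → 4
r = 31: 32, 55 → 2
r = 42: 55 → 1
r = 43: 55 → 1
r = 63: none → 0
Cross-inversions: 5 + 4 + 2 + 1 + 1 + 0 = 13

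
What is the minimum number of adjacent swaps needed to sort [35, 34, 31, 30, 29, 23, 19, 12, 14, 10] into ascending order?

44 swaps

Each adjacent swap fixes exactly one inversion, so the minimum swap count equals the number of inversions.
Count inversions — for each element, later elements that are smaller:
35: 34, 31, 30, 29, 23, 19, 12, 14, 10 → 9
34: 31, 30, 29, 23, 19, 12, 14, 10 → 8
31: 30, 29, 23, 19, 12, 14, 10 → 7
30: 29, 23, 19, 12, 14, 10 → 6
29: 23, 19, 12, 14, 10 → 5
23: 19, 12, 14, 10 → 4
19: 12, 14, 10 → 3
12: 10 → 1
14: 10 → 1
10: none → 0
Total inversions: 9 + 8 + 7 + 6 + 5 + 4 + 3 + 1 + 1 + 0 = 44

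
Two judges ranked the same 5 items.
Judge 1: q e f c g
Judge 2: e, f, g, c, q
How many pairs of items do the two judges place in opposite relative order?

There are 5 discordant pairs.

Assign each item its position (1..5) in the first ordering, then rewrite the second ordering as that position sequence:
positions: q→1, e→2, f→3, c→4, g→5
second ordering as positions: [2, 3, 5, 4, 1]
Discordant pairs = inversions in this position sequence.
2: 1 → 1
3: 1 → 1
5: 4, 1 → 2
4: 1 → 1
1: 0
Total: 1 + 1 + 2 + 1 + 0 = 5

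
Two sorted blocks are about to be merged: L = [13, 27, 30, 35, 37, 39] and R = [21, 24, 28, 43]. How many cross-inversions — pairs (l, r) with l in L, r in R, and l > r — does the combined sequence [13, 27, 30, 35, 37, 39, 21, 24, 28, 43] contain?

Cross-inversions: 14

Count, for every r in R, how many entries of L exceed r:
r = 21: 27, 30, 35, 37, 39 → 5
r = 24: 27, 30, 35, 37, 39 → 5
r = 28: 30, 35, 37, 39 → 4
r = 43: none → 0
Cross-inversions: 5 + 5 + 4 + 0 = 14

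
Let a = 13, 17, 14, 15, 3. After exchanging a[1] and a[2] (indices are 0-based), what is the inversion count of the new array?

Positions 1 and 2 hold 17 and 14; after swapping, the array is [13, 14, 17, 15, 3].
For each element, count later entries that are smaller:
13 → 3 → 1
14 → 3 → 1
17 → 15, 3 → 2
15 → 3 → 1
3 → none → 0
Sum: 1 + 1 + 2 + 1 + 0 = 5

5 inversions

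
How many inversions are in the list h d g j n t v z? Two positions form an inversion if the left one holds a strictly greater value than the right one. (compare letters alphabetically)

Sweep left to right; for each value list the smaller values that follow it:
h: 2
d: 0
g: 0
j: 0
n: 0
t: 0
v: 0
z: 0
Sum: 2 + 0 + 0 + 0 + 0 + 0 + 0 + 0 = 2

Out-of-order pairs: 2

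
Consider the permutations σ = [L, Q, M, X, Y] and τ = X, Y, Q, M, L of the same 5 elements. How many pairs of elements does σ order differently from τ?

Assign each item its position (1..5) in the first ordering, then rewrite the second ordering as that position sequence:
positions: L→1, Q→2, M→3, X→4, Y→5
second ordering as positions: [4, 5, 2, 3, 1]
Discordant pairs = inversions in this position sequence.
4: 2, 3, 1 → 3
5: 2, 3, 1 → 3
2: 1 → 1
3: 1 → 1
1: 0
Total: 3 + 3 + 1 + 1 + 0 = 8

8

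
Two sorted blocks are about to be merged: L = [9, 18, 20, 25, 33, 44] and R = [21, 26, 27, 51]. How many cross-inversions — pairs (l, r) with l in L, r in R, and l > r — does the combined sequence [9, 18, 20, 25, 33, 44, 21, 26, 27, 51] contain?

Take each right-half value and tally the left-half values above it:
r = 21: 25, 33, 44 → 3
r = 26: 33, 44 → 2
r = 27: 33, 44 → 2
r = 51: none → 0
Cross-inversions: 3 + 2 + 2 + 0 = 7

7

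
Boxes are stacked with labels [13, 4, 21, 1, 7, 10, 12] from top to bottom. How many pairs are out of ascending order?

Inversion pairs (indices are 1-based):
(1,2): 13 > 4
(1,4): 13 > 1
(1,5): 13 > 7
(1,6): 13 > 10
(1,7): 13 > 12
(2,4): 4 > 1
(3,4): 21 > 1
(3,5): 21 > 7
(3,6): 21 > 10
(3,7): 21 > 12
That's 10 pairs.

10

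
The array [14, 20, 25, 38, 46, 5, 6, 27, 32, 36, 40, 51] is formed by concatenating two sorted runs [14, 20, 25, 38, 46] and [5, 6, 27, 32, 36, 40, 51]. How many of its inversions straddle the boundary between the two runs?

Count, for every r in R, how many entries of L exceed r:
r = 5: 14, 20, 25, 38, 46 → 5
r = 6: 14, 20, 25, 38, 46 → 5
r = 27: 38, 46 → 2
r = 32: 38, 46 → 2
r = 36: 38, 46 → 2
r = 40: 46 → 1
r = 51: none → 0
Cross-inversions: 5 + 5 + 2 + 2 + 2 + 1 + 0 = 17

17 split inversions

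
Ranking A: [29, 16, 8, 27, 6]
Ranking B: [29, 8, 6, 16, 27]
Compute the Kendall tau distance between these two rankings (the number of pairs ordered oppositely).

Assign each item its position (1..5) in the first ordering, then rewrite the second ordering as that position sequence:
positions: 29→1, 16→2, 8→3, 27→4, 6→5
second ordering as positions: [1, 3, 5, 2, 4]
Discordant pairs = inversions in this position sequence.
1: 0
3: 2 → 1
5: 2, 4 → 2
2: 0
4: 0
Total: 0 + 1 + 2 + 0 + 0 = 3

3 discordant pairs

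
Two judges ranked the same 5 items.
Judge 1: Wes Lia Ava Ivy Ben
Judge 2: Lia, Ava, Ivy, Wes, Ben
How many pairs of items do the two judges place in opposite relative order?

Assign each item its position (1..5) in the first ordering, then rewrite the second ordering as that position sequence:
positions: Wes→1, Lia→2, Ava→3, Ivy→4, Ben→5
second ordering as positions: [2, 3, 4, 1, 5]
Discordant pairs = inversions in this position sequence.
2: 1 → 1
3: 1 → 1
4: 1 → 1
1: 0
5: 0
Total: 1 + 1 + 1 + 0 + 0 = 3

Discordant pairs: 3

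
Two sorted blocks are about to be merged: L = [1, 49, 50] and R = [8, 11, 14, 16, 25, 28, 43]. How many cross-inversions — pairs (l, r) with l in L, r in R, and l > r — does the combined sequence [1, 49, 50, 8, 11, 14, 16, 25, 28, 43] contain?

For each element r of the right run, count left-run elements greater than r:
r = 8: 49, 50 → 2
r = 11: 49, 50 → 2
r = 14: 49, 50 → 2
r = 16: 49, 50 → 2
r = 25: 49, 50 → 2
r = 28: 49, 50 → 2
r = 43: 49, 50 → 2
Cross-inversions: 2 + 2 + 2 + 2 + 2 + 2 + 2 = 14

14 cross-inversions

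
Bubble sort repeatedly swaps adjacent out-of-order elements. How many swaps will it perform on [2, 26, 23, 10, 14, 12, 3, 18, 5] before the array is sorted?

21

Minimum adjacent swaps = number of inversions (each swap of adjacent out-of-order elements removes one inversion and no swap can remove more).
Count inversions — for each element, later elements that are smaller:
2: none → 0
26: 23, 10, 14, 12, 3, 18, 5 → 7
23: 10, 14, 12, 3, 18, 5 → 6
10: 3, 5 → 2
14: 12, 3, 5 → 3
12: 3, 5 → 2
3: none → 0
18: 5 → 1
5: none → 0
Total inversions: 0 + 7 + 6 + 2 + 3 + 2 + 0 + 1 + 0 = 21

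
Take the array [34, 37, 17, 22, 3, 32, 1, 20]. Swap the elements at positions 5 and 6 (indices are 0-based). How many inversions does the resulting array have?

Positions 5 and 6 hold 32 and 1; after swapping, the array is [34, 37, 17, 22, 3, 1, 32, 20].
Element-by-element contributions:
34 → 17, 22, 3, 1, 32, 20 → 6
37 → 17, 22, 3, 1, 32, 20 → 6
17 → 3, 1 → 2
22 → 3, 1, 20 → 3
3 → 1 → 1
1 → none → 0
32 → 20 → 1
20 → none → 0
Sum: 6 + 6 + 2 + 3 + 1 + 0 + 1 + 0 = 19

Inversions: 19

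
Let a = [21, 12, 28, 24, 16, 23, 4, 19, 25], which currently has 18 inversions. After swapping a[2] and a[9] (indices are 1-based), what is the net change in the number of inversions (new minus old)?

+9

Positions 2 and 9 hold 12 and 25; after swapping, the array is [21, 25, 28, 24, 16, 23, 4, 19, 12].
For each element, count later entries that are smaller:
21 → 16, 4, 19, 12 → 4
25 → 24, 16, 23, 4, 19, 12 → 6
28 → 24, 16, 23, 4, 19, 12 → 6
24 → 16, 23, 4, 19, 12 → 5
16 → 4, 12 → 2
23 → 4, 19, 12 → 3
4 → none → 0
19 → 12 → 1
12 → none → 0
Sum: 4 + 6 + 6 + 5 + 2 + 3 + 0 + 1 + 0 = 27
Change: 27 − 18 = +9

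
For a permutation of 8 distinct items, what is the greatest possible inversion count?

There are 28 inversions.

A reversed (strictly descending) arrangement makes every pair an inversion, giving C(8, 2) inversions.
C(8, 2) = 8·7/2 = 28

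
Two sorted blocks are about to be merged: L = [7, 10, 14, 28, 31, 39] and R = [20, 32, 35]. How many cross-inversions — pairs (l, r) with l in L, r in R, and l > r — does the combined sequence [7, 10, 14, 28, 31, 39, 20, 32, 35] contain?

5

Count, for every r in R, how many entries of L exceed r:
r = 20: 28, 31, 39 → 3
r = 32: 39 → 1
r = 35: 39 → 1
Cross-inversions: 3 + 1 + 1 = 5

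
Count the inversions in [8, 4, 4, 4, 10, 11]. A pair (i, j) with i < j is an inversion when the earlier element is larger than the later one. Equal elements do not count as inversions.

3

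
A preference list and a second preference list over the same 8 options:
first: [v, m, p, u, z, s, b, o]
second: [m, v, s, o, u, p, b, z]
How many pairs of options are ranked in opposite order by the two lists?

Assign each item its position (1..8) in the first ordering, then rewrite the second ordering as that position sequence:
positions: v→1, m→2, p→3, u→4, z→5, s→6, b→7, o→8
second ordering as positions: [2, 1, 6, 8, 4, 3, 7, 5]
Discordant pairs = inversions in this position sequence.
2: 1 → 1
1: 0
6: 4, 3, 5 → 3
8: 4, 3, 7, 5 → 4
4: 3 → 1
3: 0
7: 5 → 1
5: 0
Total: 1 + 0 + 3 + 4 + 1 + 0 + 1 + 0 = 10

10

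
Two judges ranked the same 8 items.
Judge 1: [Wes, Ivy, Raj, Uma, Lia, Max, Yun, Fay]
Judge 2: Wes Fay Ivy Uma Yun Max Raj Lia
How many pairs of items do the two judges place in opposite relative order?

12 discordant pairs

Assign each item its position (1..8) in the first ordering, then rewrite the second ordering as that position sequence:
positions: Wes→1, Ivy→2, Raj→3, Uma→4, Lia→5, Max→6, Yun→7, Fay→8
second ordering as positions: [1, 8, 2, 4, 7, 6, 3, 5]
Discordant pairs = inversions in this position sequence.
1: 0
8: 2, 4, 7, 6, 3, 5 → 6
2: 0
4: 3 → 1
7: 6, 3, 5 → 3
6: 3, 5 → 2
3: 0
5: 0
Total: 0 + 6 + 0 + 1 + 3 + 2 + 0 + 0 = 12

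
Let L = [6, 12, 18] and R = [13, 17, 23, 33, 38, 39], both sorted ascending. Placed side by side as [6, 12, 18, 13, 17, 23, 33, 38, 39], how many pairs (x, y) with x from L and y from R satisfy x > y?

For each element r of the right run, count left-run elements greater than r:
r = 13: 18 → 1
r = 17: 18 → 1
r = 23: none → 0
r = 33: none → 0
r = 38: none → 0
r = 39: none → 0
Cross-inversions: 1 + 1 + 0 + 0 + 0 + 0 = 2

There are 2 cross-inversions.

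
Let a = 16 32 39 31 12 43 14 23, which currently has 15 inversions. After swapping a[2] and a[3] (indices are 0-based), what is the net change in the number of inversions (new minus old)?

Positions 2 and 3 hold 39 and 31; after swapping, the array is [16, 32, 31, 39, 12, 43, 14, 23].
Element-by-element contributions:
16: 2
32: 4
31: 3
39: 3
12: 0
43: 2
14: 0
23: 0
Sum: 2 + 4 + 3 + 3 + 0 + 2 + 0 + 0 = 14
Change: 14 − 15 = -1

-1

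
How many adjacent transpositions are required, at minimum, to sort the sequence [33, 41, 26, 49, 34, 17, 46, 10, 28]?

22

Minimum adjacent swaps = number of inversions (each swap of adjacent out-of-order elements removes one inversion and no swap can remove more).
Count inversions — for each element, later elements that are smaller:
33: 26, 17, 10, 28 → 4
41: 26, 34, 17, 10, 28 → 5
26: 17, 10 → 2
49: 34, 17, 46, 10, 28 → 5
34: 17, 10, 28 → 3
17: 10 → 1
46: 10, 28 → 2
10: none → 0
28: none → 0
Total inversions: 4 + 5 + 2 + 5 + 3 + 1 + 2 + 0 + 0 = 22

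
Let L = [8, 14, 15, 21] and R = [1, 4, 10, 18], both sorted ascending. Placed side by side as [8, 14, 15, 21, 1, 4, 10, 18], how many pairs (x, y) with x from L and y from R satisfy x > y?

12 split inversions

Count, for every r in R, how many entries of L exceed r:
r = 1: 8, 14, 15, 21 → 4
r = 4: 8, 14, 15, 21 → 4
r = 10: 14, 15, 21 → 3
r = 18: 21 → 1
Cross-inversions: 4 + 4 + 3 + 1 = 12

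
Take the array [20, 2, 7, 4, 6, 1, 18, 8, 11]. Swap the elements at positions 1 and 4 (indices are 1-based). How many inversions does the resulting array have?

13

Positions 1 and 4 hold 20 and 4; after swapping, the array is [4, 2, 7, 20, 6, 1, 18, 8, 11].
For each element, count later entries that are smaller:
4: 2
2: 1
7: 2
20: 5
6: 1
1: 0
18: 2
8: 0
11: 0
Sum: 2 + 1 + 2 + 5 + 1 + 0 + 2 + 0 + 0 = 13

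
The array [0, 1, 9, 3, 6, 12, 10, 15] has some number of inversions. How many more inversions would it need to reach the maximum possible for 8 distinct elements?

25 inversions short

Maximum inversions for 8 distinct elements is C(8, 2) = 8·7/2 = 28.
Current inversions — for each element, count later smaller elements:
0: 0
1: 0
9: 2
3: 0
6: 0
12: 1
10: 0
15: 0
Current total: 0 + 0 + 2 + 0 + 0 + 1 + 0 + 0 = 3
Shortfall: 28 − 3 = 25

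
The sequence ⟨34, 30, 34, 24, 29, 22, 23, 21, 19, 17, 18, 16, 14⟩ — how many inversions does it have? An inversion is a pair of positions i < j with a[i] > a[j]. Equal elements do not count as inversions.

Sweep left to right; for each value list the smaller values that follow it:
34 → 30, 24, 29, 22, 23, 21, 19, 17, 18, 16, 14 → 11
30 → 24, 29, 22, 23, 21, 19, 17, 18, 16, 14 → 10
34 → 24, 29, 22, 23, 21, 19, 17, 18, 16, 14 → 10
24 → 22, 23, 21, 19, 17, 18, 16, 14 → 8
29 → 22, 23, 21, 19, 17, 18, 16, 14 → 8
22 → 21, 19, 17, 18, 16, 14 → 6
23 → 21, 19, 17, 18, 16, 14 → 6
21 → 19, 17, 18, 16, 14 → 5
19 → 17, 18, 16, 14 → 4
17 → 16, 14 → 2
18 → 16, 14 → 2
16 → 14 → 1
14 → none → 0
Sum: 11 + 10 + 10 + 8 + 8 + 6 + 6 + 5 + 4 + 2 + 2 + 1 + 0 = 73

73 inversions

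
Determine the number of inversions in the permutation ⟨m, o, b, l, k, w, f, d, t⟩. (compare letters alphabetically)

There are 19 inversions.

Sweep left to right; for each value list the smaller values that follow it:
m → b, l, k, f, d → 5
o → b, l, k, f, d → 5
b → none → 0
l → k, f, d → 3
k → f, d → 2
w → f, d, t → 3
f → d → 1
d → none → 0
t → none → 0
Sum: 5 + 5 + 0 + 3 + 2 + 3 + 1 + 0 + 0 = 19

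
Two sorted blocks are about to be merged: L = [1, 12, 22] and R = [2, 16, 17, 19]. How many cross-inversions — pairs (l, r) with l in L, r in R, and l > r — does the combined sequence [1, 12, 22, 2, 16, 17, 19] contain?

Count, for every r in R, how many entries of L exceed r:
r = 2: 12, 22 → 2
r = 16: 22 → 1
r = 17: 22 → 1
r = 19: 22 → 1
Cross-inversions: 2 + 1 + 1 + 1 = 5

5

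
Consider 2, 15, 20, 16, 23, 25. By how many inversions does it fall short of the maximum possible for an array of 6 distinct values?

14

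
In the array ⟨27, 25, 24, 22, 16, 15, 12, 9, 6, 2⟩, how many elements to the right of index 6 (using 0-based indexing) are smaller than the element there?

3

The element at index 6 is 12.
Elements after it: 9, 6, 2
Those smaller than 12: 9, 6, 2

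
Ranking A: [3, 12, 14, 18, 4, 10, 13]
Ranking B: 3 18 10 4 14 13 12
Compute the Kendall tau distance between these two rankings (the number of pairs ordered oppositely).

9 discordant pairs

Assign each item its position (1..7) in the first ordering, then rewrite the second ordering as that position sequence:
positions: 3→1, 12→2, 14→3, 18→4, 4→5, 10→6, 13→7
second ordering as positions: [1, 4, 6, 5, 3, 7, 2]
Discordant pairs = inversions in this position sequence.
1: 0
4: 3, 2 → 2
6: 5, 3, 2 → 3
5: 3, 2 → 2
3: 2 → 1
7: 2 → 1
2: 0
Total: 0 + 2 + 3 + 2 + 1 + 1 + 0 = 9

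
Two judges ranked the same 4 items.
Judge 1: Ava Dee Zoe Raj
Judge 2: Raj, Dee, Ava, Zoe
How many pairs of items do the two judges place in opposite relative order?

Assign each item its position (1..4) in the first ordering, then rewrite the second ordering as that position sequence:
positions: Ava→1, Dee→2, Zoe→3, Raj→4
second ordering as positions: [4, 2, 1, 3]
Discordant pairs = inversions in this position sequence.
4: 2, 1, 3 → 3
2: 1 → 1
1: 0
3: 0
Total: 3 + 1 + 0 + 0 = 4

4 discordant pairs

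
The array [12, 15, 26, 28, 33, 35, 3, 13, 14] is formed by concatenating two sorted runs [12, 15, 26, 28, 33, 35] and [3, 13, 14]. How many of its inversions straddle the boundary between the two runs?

There are 16 cross-inversions.

Take each right-half value and tally the left-half values above it:
r = 3: 12, 15, 26, 28, 33, 35 → 6
r = 13: 15, 26, 28, 33, 35 → 5
r = 14: 15, 26, 28, 33, 35 → 5
Cross-inversions: 6 + 5 + 5 = 16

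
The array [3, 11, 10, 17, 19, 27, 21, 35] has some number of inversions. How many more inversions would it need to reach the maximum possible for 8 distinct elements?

Maximum inversions for 8 distinct elements is C(8, 2) = 8·7/2 = 28.
Current inversions — for each element, count later smaller elements:
3: 0
11: 1
10: 0
17: 0
19: 0
27: 1
21: 0
35: 0
Current total: 0 + 1 + 0 + 0 + 0 + 1 + 0 + 0 = 2
Shortfall: 28 − 2 = 26

26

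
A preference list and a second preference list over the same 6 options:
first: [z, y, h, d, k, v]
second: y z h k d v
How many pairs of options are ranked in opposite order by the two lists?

Assign each item its position (1..6) in the first ordering, then rewrite the second ordering as that position sequence:
positions: z→1, y→2, h→3, d→4, k→5, v→6
second ordering as positions: [2, 1, 3, 5, 4, 6]
Discordant pairs = inversions in this position sequence.
2: 1 → 1
1: 0
3: 0
5: 4 → 1
4: 0
6: 0
Total: 1 + 0 + 0 + 1 + 0 + 0 = 2

There are 2 pairs.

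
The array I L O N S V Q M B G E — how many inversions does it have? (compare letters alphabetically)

33 inversions

Count, for each position, how many later elements it exceeds:
I → B, G, E → 3
L → B, G, E → 3
O → N, M, B, G, E → 5
N → M, B, G, E → 4
S → Q, M, B, G, E → 5
V → Q, M, B, G, E → 5
Q → M, B, G, E → 4
M → B, G, E → 3
B → none → 0
G → E → 1
E → none → 0
Sum: 3 + 3 + 5 + 4 + 5 + 5 + 4 + 3 + 0 + 1 + 0 = 33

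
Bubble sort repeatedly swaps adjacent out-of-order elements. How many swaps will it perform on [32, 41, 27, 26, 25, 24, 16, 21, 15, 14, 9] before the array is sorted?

53

The minimum number of adjacent swaps to sort an array equals its inversion count, since every such swap removes exactly one inversion.
Count inversions — for each element, later elements that are smaller:
32: 27, 26, 25, 24, 16, 21, 15, 14, 9 → 9
41: 27, 26, 25, 24, 16, 21, 15, 14, 9 → 9
27: 26, 25, 24, 16, 21, 15, 14, 9 → 8
26: 25, 24, 16, 21, 15, 14, 9 → 7
25: 24, 16, 21, 15, 14, 9 → 6
24: 16, 21, 15, 14, 9 → 5
16: 15, 14, 9 → 3
21: 15, 14, 9 → 3
15: 14, 9 → 2
14: 9 → 1
9: none → 0
Total inversions: 9 + 9 + 8 + 7 + 6 + 5 + 3 + 3 + 2 + 1 + 0 = 53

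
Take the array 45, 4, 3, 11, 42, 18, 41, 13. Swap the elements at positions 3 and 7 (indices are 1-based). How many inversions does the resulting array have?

Positions 3 and 7 hold 3 and 41; after swapping, the array is [45, 4, 41, 11, 42, 18, 3, 13].
Element-by-element contributions:
45 → 4, 41, 11, 42, 18, 3, 13 → 7
4 → 3 → 1
41 → 11, 18, 3, 13 → 4
11 → 3 → 1
42 → 18, 3, 13 → 3
18 → 3, 13 → 2
3 → none → 0
13 → none → 0
Sum: 7 + 1 + 4 + 1 + 3 + 2 + 0 + 0 = 18

Inversions: 18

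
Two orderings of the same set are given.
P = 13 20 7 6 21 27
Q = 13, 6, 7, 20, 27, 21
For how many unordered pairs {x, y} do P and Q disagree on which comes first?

Disagreeing pairs: 4

Assign each item its position (1..6) in the first ordering, then rewrite the second ordering as that position sequence:
positions: 13→1, 20→2, 7→3, 6→4, 21→5, 27→6
second ordering as positions: [1, 4, 3, 2, 6, 5]
Discordant pairs = inversions in this position sequence.
1: 0
4: 3, 2 → 2
3: 2 → 1
2: 0
6: 5 → 1
5: 0
Total: 0 + 2 + 1 + 0 + 1 + 0 = 4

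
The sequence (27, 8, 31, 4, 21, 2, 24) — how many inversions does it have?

Out-of-order pairs: 13

Element-by-element contributions:
27 → 8, 4, 21, 2, 24 → 5
8 → 4, 2 → 2
31 → 4, 21, 2, 24 → 4
4 → 2 → 1
21 → 2 → 1
2 → none → 0
24 → none → 0
Sum: 5 + 2 + 4 + 1 + 1 + 0 + 0 = 13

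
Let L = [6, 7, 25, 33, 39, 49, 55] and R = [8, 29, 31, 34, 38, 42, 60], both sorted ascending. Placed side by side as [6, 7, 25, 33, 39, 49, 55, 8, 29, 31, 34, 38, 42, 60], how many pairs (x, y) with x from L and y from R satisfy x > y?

Take each right-half value and tally the left-half values above it:
r = 8: 25, 33, 39, 49, 55 → 5
r = 29: 33, 39, 49, 55 → 4
r = 31: 33, 39, 49, 55 → 4
r = 34: 39, 49, 55 → 3
r = 38: 39, 49, 55 → 3
r = 42: 49, 55 → 2
r = 60: none → 0
Cross-inversions: 5 + 4 + 4 + 3 + 3 + 2 + 0 = 21

Split inversions: 21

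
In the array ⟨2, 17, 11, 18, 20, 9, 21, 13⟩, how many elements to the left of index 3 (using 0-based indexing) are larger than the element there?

0

The element at index 3 is 18.
Elements before it: 2, 17, 11
None of them are larger than 18.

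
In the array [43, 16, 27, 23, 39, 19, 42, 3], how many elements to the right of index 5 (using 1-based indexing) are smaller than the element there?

2 such elements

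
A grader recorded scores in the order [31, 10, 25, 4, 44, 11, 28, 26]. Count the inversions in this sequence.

13

Sweep left to right; for each value list the smaller values that follow it:
31 → 10, 25, 4, 11, 28, 26 → 6
10 → 4 → 1
25 → 4, 11 → 2
4 → none → 0
44 → 11, 28, 26 → 3
11 → none → 0
28 → 26 → 1
26 → none → 0
Sum: 6 + 1 + 2 + 0 + 3 + 0 + 1 + 0 = 13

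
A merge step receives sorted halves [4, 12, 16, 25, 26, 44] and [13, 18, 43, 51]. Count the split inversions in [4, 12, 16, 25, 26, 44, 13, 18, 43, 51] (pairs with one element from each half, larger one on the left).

Count, for every r in R, how many entries of L exceed r:
r = 13: 16, 25, 26, 44 → 4
r = 18: 25, 26, 44 → 3
r = 43: 44 → 1
r = 51: none → 0
Cross-inversions: 4 + 3 + 1 + 0 = 8

There are 8 cross-inversions.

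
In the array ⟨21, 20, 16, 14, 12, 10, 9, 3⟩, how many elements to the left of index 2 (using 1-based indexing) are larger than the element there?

1

The element at index 2 is 20.
Elements before it: 21
Those larger than 20: 21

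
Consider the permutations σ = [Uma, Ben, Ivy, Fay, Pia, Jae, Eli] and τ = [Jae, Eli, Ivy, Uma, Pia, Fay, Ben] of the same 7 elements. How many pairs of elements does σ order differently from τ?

15 discordant pairs

Assign each item its position (1..7) in the first ordering, then rewrite the second ordering as that position sequence:
positions: Uma→1, Ben→2, Ivy→3, Fay→4, Pia→5, Jae→6, Eli→7
second ordering as positions: [6, 7, 3, 1, 5, 4, 2]
Discordant pairs = inversions in this position sequence.
6: 3, 1, 5, 4, 2 → 5
7: 3, 1, 5, 4, 2 → 5
3: 1, 2 → 2
1: 0
5: 4, 2 → 2
4: 2 → 1
2: 0
Total: 5 + 5 + 2 + 0 + 2 + 1 + 0 = 15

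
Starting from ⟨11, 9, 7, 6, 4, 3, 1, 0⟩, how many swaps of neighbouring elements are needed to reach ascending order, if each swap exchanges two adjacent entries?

28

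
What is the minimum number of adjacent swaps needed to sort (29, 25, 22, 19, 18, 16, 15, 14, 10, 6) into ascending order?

45 adjacent swaps

Minimum adjacent swaps = number of inversions (each swap of adjacent out-of-order elements removes one inversion and no swap can remove more).
Count inversions — for each element, later elements that are smaller:
29: 25, 22, 19, 18, 16, 15, 14, 10, 6 → 9
25: 22, 19, 18, 16, 15, 14, 10, 6 → 8
22: 19, 18, 16, 15, 14, 10, 6 → 7
19: 18, 16, 15, 14, 10, 6 → 6
18: 16, 15, 14, 10, 6 → 5
16: 15, 14, 10, 6 → 4
15: 14, 10, 6 → 3
14: 10, 6 → 2
10: 6 → 1
6: none → 0
Total inversions: 9 + 8 + 7 + 6 + 5 + 4 + 3 + 2 + 1 + 0 = 45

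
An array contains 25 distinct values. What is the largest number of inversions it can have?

Inversions: 300

A reversed (strictly descending) arrangement makes every pair an inversion, giving C(25, 2) inversions.
C(25, 2) = 25·24/2 = 300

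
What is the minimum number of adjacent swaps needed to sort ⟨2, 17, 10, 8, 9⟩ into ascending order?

5

The minimum number of adjacent swaps to sort an array equals its inversion count, since every such swap removes exactly one inversion.
Count inversions — for each element, later elements that are smaller:
2: none → 0
17: 10, 8, 9 → 3
10: 8, 9 → 2
8: none → 0
9: none → 0
Total inversions: 0 + 3 + 2 + 0 + 0 = 5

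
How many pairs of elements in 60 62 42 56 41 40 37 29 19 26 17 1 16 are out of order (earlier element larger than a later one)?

There are 74 inversions.

Element-by-element contributions:
60 → 42, 56, 41, 40, 37, 29, 19, 26, 17, 1, 16 → 11
62 → 42, 56, 41, 40, 37, 29, 19, 26, 17, 1, 16 → 11
42 → 41, 40, 37, 29, 19, 26, 17, 1, 16 → 9
56 → 41, 40, 37, 29, 19, 26, 17, 1, 16 → 9
41 → 40, 37, 29, 19, 26, 17, 1, 16 → 8
40 → 37, 29, 19, 26, 17, 1, 16 → 7
37 → 29, 19, 26, 17, 1, 16 → 6
29 → 19, 26, 17, 1, 16 → 5
19 → 17, 1, 16 → 3
26 → 17, 1, 16 → 3
17 → 1, 16 → 2
1 → none → 0
16 → none → 0
Sum: 11 + 11 + 9 + 9 + 8 + 7 + 6 + 5 + 3 + 3 + 2 + 0 + 0 = 74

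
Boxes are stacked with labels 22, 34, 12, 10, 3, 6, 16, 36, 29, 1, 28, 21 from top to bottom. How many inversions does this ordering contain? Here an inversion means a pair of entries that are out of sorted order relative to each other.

34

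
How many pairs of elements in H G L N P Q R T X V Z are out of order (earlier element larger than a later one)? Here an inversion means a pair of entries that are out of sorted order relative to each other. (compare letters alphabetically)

There are 2 out-of-order pairs.

Element-by-element contributions:
H → G → 1
G → none → 0
L → none → 0
N → none → 0
P → none → 0
Q → none → 0
R → none → 0
T → none → 0
X → V → 1
V → none → 0
Z → none → 0
Sum: 1 + 0 + 0 + 0 + 0 + 0 + 0 + 0 + 1 + 0 + 0 = 2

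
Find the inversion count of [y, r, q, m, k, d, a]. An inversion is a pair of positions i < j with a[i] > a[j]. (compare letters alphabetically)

21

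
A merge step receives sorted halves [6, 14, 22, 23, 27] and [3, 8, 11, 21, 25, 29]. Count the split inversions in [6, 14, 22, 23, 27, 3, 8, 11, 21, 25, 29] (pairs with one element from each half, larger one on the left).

17

For each element r of the right run, count left-run elements greater than r:
r = 3: 6, 14, 22, 23, 27 → 5
r = 8: 14, 22, 23, 27 → 4
r = 11: 14, 22, 23, 27 → 4
r = 21: 22, 23, 27 → 3
r = 25: 27 → 1
r = 29: none → 0
Cross-inversions: 5 + 4 + 4 + 3 + 1 + 0 = 17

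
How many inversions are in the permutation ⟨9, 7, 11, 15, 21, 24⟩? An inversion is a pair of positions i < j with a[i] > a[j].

Inversion pairs (indices are 1-based):
(1,2): 9 > 7
That's 1 pair.

1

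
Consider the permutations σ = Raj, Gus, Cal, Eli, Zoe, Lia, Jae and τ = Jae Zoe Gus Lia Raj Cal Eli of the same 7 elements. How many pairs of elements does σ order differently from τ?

Assign each item its position (1..7) in the first ordering, then rewrite the second ordering as that position sequence:
positions: Raj→1, Gus→2, Cal→3, Eli→4, Zoe→5, Lia→6, Jae→7
second ordering as positions: [7, 5, 2, 6, 1, 3, 4]
Discordant pairs = inversions in this position sequence.
7: 5, 2, 6, 1, 3, 4 → 6
5: 2, 1, 3, 4 → 4
2: 1 → 1
6: 1, 3, 4 → 3
1: 0
3: 0
4: 0
Total: 6 + 4 + 1 + 3 + 0 + 0 + 0 = 14

There are 14 discordant pairs.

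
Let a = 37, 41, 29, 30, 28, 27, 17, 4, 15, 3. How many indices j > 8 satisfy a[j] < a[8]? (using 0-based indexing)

1

The element at index 8 is 15.
Elements after it: 3
Those smaller than 15: 3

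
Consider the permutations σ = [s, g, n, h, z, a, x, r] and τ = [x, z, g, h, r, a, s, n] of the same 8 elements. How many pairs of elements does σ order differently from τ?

Assign each item its position (1..8) in the first ordering, then rewrite the second ordering as that position sequence:
positions: s→1, g→2, n→3, h→4, z→5, a→6, x→7, r→8
second ordering as positions: [7, 5, 2, 4, 8, 6, 1, 3]
Discordant pairs = inversions in this position sequence.
7: 5, 2, 4, 6, 1, 3 → 6
5: 2, 4, 1, 3 → 4
2: 1 → 1
4: 1, 3 → 2
8: 6, 1, 3 → 3
6: 1, 3 → 2
1: 0
3: 0
Total: 6 + 4 + 1 + 2 + 3 + 2 + 0 + 0 = 18

18 discordant pairs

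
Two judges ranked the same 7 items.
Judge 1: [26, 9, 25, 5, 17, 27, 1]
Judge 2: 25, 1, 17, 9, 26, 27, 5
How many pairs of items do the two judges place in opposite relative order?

12 discordant pairs

Assign each item its position (1..7) in the first ordering, then rewrite the second ordering as that position sequence:
positions: 26→1, 9→2, 25→3, 5→4, 17→5, 27→6, 1→7
second ordering as positions: [3, 7, 5, 2, 1, 6, 4]
Discordant pairs = inversions in this position sequence.
3: 2, 1 → 2
7: 5, 2, 1, 6, 4 → 5
5: 2, 1, 4 → 3
2: 1 → 1
1: 0
6: 4 → 1
4: 0
Total: 2 + 5 + 3 + 1 + 0 + 1 + 0 = 12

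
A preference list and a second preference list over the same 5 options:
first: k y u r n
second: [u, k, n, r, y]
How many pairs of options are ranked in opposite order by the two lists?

Assign each item its position (1..5) in the first ordering, then rewrite the second ordering as that position sequence:
positions: k→1, y→2, u→3, r→4, n→5
second ordering as positions: [3, 1, 5, 4, 2]
Discordant pairs = inversions in this position sequence.
3: 1, 2 → 2
1: 0
5: 4, 2 → 2
4: 2 → 1
2: 0
Total: 2 + 0 + 2 + 1 + 0 = 5

5 pairs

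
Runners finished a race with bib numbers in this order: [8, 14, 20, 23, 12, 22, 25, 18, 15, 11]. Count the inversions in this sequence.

Sweep left to right; for each value list the smaller values that follow it:
8 → none → 0
14 → 12, 11 → 2
20 → 12, 18, 15, 11 → 4
23 → 12, 22, 18, 15, 11 → 5
12 → 11 → 1
22 → 18, 15, 11 → 3
25 → 18, 15, 11 → 3
18 → 15, 11 → 2
15 → 11 → 1
11 → none → 0
Sum: 0 + 2 + 4 + 5 + 1 + 3 + 3 + 2 + 1 + 0 = 21

21 inversions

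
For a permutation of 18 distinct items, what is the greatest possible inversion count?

A reversed (strictly descending) arrangement makes every pair an inversion, giving C(18, 2) inversions.
C(18, 2) = 18·17/2 = 153

There are 153 inversions.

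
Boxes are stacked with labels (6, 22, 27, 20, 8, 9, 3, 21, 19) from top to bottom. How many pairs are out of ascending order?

20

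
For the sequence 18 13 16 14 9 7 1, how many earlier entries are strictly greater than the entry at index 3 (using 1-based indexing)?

1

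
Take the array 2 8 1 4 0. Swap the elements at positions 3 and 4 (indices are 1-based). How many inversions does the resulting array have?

8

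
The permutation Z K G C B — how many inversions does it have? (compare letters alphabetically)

Inversions: 10

Listing every pair i<j with a[i]>a[j] (using 0-based positions):
(0,1): Z > K
(0,2): Z > G
(0,3): Z > C
(0,4): Z > B
(1,2): K > G
(1,3): K > C
(1,4): K > B
(2,3): G > C
(2,4): G > B
(3,4): C > B
That's 10 pairs.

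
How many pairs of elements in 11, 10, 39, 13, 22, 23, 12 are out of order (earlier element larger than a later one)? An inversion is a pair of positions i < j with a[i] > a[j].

Inversion pairs (indices are 1-based):
(1,2): 11 > 10
(3,4): 39 > 13
(3,5): 39 > 22
(3,6): 39 > 23
(3,7): 39 > 12
(4,7): 13 > 12
(5,7): 22 > 12
(6,7): 23 > 12
That's 8 pairs.

8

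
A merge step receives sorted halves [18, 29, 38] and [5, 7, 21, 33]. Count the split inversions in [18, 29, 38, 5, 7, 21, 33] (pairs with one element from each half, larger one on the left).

9 cross-inversions

Count, for every r in R, how many entries of L exceed r:
r = 5: 18, 29, 38 → 3
r = 7: 18, 29, 38 → 3
r = 21: 29, 38 → 2
r = 33: 38 → 1
Cross-inversions: 3 + 3 + 2 + 1 = 9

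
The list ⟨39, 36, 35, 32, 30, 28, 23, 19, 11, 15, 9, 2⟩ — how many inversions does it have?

For each element, count later entries that are smaller:
39 → 36, 35, 32, 30, 28, 23, 19, 11, 15, 9, 2 → 11
36 → 35, 32, 30, 28, 23, 19, 11, 15, 9, 2 → 10
35 → 32, 30, 28, 23, 19, 11, 15, 9, 2 → 9
32 → 30, 28, 23, 19, 11, 15, 9, 2 → 8
30 → 28, 23, 19, 11, 15, 9, 2 → 7
28 → 23, 19, 11, 15, 9, 2 → 6
23 → 19, 11, 15, 9, 2 → 5
19 → 11, 15, 9, 2 → 4
11 → 9, 2 → 2
15 → 9, 2 → 2
9 → 2 → 1
2 → none → 0
Sum: 11 + 10 + 9 + 8 + 7 + 6 + 5 + 4 + 2 + 2 + 1 + 0 = 65

65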